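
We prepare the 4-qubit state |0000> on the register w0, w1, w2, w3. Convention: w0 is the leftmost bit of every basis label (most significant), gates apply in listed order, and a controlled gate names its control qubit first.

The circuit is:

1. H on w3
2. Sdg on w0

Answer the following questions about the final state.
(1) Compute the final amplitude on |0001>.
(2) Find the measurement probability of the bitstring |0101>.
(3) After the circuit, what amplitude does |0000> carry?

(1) |0001> carries amplitude sqrt(2)/2 in the final state.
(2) A full measurement returns |0101> with probability 0.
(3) The amplitude on |0000> is sqrt(2)/2.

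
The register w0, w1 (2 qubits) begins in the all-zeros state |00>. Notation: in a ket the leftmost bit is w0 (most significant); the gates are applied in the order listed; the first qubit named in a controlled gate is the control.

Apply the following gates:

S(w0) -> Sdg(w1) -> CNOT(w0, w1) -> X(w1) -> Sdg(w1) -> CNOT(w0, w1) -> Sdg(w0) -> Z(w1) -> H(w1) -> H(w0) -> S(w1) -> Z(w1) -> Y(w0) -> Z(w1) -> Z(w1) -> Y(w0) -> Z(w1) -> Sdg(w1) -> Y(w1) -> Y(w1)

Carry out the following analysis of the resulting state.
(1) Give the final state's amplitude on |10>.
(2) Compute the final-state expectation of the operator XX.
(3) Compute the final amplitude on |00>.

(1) |10> carries amplitude I/2 in the final state.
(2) In the final state, XX has expectation -1.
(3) The amplitude on |00> is I/2.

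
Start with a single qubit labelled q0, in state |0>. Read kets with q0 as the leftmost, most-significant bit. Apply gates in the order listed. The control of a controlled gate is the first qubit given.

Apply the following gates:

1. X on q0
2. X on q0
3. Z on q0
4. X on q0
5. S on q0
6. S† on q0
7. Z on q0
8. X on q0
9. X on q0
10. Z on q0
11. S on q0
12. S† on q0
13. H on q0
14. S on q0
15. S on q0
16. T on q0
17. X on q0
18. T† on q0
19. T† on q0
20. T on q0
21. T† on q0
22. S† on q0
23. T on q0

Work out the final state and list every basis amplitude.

The resulting statevector has amplitude sqrt(2)*exp(I*pi/4)/2 on |0>, -sqrt(2)*exp(I*pi/4)/2 on |1>. Key observation: gates 5-12 undo each other exactly, leaving only the rest of the circuit to track.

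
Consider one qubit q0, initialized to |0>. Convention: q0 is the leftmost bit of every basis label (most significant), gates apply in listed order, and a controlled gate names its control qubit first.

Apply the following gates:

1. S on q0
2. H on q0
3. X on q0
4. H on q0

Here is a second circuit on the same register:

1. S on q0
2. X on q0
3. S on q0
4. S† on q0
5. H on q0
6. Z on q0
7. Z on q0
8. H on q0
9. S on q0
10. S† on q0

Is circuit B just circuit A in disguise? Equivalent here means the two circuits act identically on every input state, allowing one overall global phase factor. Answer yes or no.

No, they are not equivalent — no single phase factor reconciles the two unitaries.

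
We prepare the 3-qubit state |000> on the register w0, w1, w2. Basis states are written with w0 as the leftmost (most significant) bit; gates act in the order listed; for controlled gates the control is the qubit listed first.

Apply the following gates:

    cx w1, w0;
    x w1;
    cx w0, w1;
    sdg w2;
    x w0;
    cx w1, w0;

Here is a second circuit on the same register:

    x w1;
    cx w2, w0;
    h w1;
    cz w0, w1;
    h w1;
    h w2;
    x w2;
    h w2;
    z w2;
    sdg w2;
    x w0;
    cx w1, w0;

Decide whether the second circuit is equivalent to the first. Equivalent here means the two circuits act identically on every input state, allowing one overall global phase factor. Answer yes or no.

No, they are not equivalent — no single phase factor reconciles the two unitaries.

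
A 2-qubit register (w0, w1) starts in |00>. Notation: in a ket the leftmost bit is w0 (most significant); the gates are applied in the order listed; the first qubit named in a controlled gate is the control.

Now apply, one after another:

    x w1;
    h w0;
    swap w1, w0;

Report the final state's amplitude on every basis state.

The final amplitudes are 0 on |00>, 0 on |01>, sqrt(2)/2 on |10>, sqrt(2)/2 on |11>.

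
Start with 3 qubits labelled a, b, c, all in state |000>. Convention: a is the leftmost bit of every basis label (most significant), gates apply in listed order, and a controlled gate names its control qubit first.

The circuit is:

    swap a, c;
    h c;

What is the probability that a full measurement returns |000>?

Outcome |000> occurs with probability 1/2.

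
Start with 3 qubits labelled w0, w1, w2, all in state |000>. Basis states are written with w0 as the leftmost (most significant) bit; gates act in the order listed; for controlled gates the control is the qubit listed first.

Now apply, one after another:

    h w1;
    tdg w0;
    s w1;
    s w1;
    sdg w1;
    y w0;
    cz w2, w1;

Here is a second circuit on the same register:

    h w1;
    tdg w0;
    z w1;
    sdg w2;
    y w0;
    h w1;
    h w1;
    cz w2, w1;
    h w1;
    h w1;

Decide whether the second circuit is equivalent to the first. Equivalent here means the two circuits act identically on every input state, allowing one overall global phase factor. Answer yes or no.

No — the two circuits implement different unitaries, even allowing a global phase.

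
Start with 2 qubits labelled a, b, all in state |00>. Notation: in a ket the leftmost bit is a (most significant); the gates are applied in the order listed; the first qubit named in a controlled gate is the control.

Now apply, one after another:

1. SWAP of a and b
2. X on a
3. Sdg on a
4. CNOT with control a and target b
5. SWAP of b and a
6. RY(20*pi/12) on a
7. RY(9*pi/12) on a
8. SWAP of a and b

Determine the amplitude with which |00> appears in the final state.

|00> carries amplitude 0 in the final state.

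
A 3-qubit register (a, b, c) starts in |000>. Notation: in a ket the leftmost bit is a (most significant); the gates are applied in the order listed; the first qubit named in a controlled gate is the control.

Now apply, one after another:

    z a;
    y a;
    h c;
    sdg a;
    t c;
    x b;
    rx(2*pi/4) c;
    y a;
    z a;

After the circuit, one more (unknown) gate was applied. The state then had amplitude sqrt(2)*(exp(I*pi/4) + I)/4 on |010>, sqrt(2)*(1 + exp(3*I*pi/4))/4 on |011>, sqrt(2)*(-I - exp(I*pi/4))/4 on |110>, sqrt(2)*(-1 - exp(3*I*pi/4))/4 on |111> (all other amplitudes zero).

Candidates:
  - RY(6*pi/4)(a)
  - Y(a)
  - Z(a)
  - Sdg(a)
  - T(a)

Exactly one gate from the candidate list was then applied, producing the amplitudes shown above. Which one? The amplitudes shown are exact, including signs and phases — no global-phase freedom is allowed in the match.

It was RY(6*pi/4)(a) that produced the state shown.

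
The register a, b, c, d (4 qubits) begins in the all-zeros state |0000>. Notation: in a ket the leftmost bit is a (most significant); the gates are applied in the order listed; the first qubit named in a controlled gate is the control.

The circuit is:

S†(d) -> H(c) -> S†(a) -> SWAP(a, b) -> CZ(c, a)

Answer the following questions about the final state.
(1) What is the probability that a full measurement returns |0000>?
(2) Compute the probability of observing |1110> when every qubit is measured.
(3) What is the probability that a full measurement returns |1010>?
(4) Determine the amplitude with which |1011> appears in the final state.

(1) The probability of measuring |0000> is 1/2.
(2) A full measurement returns |1110> with probability 0.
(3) The probability of measuring |1010> is 0.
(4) The final state's coefficient on |1011> equals 0.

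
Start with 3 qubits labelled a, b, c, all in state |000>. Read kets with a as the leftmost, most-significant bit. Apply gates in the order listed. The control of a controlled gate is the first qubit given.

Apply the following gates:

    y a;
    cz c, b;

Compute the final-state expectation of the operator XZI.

The observable XZI averages to 0.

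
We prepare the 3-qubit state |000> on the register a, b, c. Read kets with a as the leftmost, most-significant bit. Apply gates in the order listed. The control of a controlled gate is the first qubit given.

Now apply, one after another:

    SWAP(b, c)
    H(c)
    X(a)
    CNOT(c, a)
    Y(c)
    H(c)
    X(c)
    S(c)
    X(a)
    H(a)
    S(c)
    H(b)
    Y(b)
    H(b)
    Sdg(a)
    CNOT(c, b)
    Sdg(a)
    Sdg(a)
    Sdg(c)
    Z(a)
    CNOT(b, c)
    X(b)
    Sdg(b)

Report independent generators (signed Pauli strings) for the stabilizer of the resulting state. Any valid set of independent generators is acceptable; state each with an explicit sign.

The stabilizer group can be generated by +XYI, +ZZI, -IIZ, among other valid generating sets.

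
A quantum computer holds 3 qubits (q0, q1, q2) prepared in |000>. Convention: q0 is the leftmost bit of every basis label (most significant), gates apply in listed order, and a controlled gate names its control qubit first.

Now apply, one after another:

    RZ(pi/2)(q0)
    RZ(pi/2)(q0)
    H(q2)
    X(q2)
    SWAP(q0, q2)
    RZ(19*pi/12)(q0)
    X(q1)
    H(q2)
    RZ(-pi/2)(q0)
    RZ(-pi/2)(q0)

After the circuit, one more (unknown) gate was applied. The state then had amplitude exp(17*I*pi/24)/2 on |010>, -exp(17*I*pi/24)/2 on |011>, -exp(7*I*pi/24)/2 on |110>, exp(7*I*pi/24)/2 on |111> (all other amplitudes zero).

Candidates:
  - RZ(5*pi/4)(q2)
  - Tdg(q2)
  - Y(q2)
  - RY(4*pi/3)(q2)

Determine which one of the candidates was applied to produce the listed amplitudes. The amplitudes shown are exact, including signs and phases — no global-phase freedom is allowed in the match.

The unique candidate consistent with the amplitudes is Y(q2).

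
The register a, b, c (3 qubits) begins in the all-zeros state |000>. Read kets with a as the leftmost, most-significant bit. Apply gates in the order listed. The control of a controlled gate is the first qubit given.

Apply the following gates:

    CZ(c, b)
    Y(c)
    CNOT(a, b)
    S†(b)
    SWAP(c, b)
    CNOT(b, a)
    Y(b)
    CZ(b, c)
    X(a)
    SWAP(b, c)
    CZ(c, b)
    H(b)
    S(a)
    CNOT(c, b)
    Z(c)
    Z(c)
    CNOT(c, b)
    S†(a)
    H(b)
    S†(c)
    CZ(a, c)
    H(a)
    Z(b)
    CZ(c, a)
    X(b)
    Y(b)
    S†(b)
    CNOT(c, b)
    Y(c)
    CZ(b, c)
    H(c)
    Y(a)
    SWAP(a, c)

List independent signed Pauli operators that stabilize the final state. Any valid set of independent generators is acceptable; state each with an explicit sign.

One valid set of independent stabilizer generators is -XII, -IIX, +IZI (any independent generating set of the same group is equally correct).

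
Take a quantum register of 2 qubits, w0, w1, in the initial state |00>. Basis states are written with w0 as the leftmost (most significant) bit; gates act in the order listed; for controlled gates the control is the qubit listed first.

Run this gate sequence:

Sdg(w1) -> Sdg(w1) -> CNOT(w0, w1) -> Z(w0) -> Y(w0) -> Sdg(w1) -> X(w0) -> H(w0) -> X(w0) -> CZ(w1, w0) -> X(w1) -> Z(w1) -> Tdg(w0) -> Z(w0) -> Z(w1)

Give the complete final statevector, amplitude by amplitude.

The final amplitudes are 0 on |00>, sqrt(2)*I/2 on |01>, 0 on |10>, -sqrt(2)*exp(I*pi/4)/2 on |11>.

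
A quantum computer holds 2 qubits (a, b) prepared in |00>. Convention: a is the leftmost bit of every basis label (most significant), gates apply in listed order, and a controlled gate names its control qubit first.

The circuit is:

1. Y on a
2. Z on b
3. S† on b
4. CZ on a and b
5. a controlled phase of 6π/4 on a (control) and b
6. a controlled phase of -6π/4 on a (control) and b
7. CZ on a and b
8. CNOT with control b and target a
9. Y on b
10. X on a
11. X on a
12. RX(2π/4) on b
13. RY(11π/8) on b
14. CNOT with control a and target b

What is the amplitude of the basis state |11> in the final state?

|11> carries amplitude sqrt(2)*(sin(5*pi/16) - I*cos(5*pi/16))/2 in the final state. Key observation: steps 4-7 multiply out to the identity, so the circuit reduces to the remaining gates.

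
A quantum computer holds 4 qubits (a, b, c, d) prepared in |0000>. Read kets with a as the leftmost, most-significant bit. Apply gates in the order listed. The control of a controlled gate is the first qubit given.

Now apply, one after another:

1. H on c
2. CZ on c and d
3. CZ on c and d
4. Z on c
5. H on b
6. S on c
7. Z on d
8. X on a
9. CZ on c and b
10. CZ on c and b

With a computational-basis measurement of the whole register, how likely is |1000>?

Outcome |1000> occurs with probability 1/4. Key observation: the block from step 2 through step 3 cancels to the identity and can be dropped.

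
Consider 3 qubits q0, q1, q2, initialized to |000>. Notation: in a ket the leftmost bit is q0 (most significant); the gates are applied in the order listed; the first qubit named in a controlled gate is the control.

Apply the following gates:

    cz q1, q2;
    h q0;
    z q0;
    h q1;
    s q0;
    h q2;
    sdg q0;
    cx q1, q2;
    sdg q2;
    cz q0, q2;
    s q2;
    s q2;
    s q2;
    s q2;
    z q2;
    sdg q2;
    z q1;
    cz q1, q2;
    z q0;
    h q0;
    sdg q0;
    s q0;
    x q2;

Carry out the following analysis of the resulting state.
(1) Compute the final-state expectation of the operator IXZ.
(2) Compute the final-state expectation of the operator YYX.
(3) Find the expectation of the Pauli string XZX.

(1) The observable IXZ averages to 1. Key observation: the block from step 11 through step 14 cancels to the identity and can be dropped.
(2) In the final state, YYX has expectation -1.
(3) The expectation value of XZX is 1.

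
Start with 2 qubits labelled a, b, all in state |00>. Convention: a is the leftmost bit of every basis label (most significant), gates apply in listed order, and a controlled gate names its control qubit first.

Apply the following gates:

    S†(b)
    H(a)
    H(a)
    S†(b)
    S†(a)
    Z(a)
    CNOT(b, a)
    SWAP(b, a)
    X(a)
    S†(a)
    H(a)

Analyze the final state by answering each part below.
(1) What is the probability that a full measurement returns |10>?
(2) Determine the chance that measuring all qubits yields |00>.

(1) Outcome |10> occurs with probability 1/2.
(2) Outcome |00> occurs with probability 1/2.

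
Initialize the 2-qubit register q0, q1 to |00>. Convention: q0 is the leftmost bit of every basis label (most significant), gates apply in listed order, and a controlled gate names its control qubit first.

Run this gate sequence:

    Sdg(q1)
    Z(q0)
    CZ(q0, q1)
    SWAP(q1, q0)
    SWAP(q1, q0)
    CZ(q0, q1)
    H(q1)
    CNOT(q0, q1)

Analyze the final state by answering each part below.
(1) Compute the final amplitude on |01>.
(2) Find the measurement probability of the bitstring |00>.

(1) |01> carries amplitude sqrt(2)/2 in the final state. Key observation: steps 3-6 multiply out to the identity, so the circuit reduces to the remaining gates.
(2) A full measurement returns |00> with probability 1/2.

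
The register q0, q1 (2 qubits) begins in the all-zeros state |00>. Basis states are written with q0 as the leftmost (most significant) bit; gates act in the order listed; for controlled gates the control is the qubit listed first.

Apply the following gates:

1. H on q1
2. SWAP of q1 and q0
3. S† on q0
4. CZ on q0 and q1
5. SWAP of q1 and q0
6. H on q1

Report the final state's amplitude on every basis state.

After the circuit, the state carries amplitude 1/2 - I/2 on |00>, 1/2 + I/2 on |01>, 0 on |10>, 0 on |11>.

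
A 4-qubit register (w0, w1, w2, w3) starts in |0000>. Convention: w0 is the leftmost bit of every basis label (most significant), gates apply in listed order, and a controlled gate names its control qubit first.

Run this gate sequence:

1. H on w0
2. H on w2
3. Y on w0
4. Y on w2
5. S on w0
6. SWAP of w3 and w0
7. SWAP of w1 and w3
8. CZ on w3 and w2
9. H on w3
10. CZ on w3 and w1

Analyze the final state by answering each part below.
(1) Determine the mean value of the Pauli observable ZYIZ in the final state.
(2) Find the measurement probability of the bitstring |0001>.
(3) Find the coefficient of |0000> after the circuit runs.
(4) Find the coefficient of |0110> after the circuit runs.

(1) The observable ZYIZ averages to -1.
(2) A full measurement returns |0001> with probability 1/8.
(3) The amplitude on |0000> is -sqrt(2)/4.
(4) The final state's coefficient on |0110> equals -sqrt(2)*I/4.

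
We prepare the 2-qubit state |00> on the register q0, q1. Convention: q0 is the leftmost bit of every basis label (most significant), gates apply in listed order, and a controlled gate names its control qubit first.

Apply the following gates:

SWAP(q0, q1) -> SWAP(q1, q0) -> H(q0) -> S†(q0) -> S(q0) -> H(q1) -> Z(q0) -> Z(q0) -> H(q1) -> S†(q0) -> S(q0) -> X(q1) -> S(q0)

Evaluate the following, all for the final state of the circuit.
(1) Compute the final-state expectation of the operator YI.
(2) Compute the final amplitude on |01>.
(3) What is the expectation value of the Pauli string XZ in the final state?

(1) The expectation value of YI is 1. Key observation: gates 4-11 undo each other exactly, leaving only the rest of the circuit to track.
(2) The amplitude on |01> is sqrt(2)/2.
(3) In the final state, XZ has expectation 0.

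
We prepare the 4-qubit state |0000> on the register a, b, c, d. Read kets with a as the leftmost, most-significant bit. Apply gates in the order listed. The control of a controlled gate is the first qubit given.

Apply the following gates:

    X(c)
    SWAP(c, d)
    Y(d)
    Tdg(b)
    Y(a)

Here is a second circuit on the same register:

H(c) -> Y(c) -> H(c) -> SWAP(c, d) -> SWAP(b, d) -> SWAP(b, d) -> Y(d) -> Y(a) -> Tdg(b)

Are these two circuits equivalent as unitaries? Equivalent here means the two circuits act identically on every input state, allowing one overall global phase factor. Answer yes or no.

No: there is an input state on which the two circuits produce genuinely different outputs (not merely differing by a phase).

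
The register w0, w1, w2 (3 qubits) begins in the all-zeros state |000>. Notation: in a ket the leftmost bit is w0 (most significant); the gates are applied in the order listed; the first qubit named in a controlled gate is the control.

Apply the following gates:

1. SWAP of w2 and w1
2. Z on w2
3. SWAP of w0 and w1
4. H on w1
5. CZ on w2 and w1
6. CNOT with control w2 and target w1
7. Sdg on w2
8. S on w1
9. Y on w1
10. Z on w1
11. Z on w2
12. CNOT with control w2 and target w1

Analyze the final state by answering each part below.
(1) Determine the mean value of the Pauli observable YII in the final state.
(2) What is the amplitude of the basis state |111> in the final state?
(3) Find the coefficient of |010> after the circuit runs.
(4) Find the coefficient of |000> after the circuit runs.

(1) The observable YII averages to 0.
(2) The amplitude on |111> is 0.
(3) The final state's coefficient on |010> equals -sqrt(2)*I/2.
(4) |000> carries amplitude sqrt(2)/2 in the final state.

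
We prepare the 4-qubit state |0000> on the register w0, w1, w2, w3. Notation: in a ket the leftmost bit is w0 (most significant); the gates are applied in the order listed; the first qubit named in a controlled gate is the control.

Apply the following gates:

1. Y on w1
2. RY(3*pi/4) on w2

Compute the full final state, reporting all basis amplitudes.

The resulting statevector has amplitude I*sqrt(2 - sqrt(2))/2 on |0100>, I*sqrt(sqrt(2) + 2)/2 on |0110>, and 0 on every other basis state.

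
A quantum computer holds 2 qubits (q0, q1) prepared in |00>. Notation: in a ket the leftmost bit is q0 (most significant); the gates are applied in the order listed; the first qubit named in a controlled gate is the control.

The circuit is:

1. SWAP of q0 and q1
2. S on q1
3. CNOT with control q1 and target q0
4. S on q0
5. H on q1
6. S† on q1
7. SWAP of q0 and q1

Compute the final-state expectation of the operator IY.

In the final state, IY has expectation 0.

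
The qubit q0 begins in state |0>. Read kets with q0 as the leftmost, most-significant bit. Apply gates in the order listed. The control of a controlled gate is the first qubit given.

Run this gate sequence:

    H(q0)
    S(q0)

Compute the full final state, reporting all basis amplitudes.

The resulting statevector has amplitude sqrt(2)/2 on |0>, sqrt(2)*I/2 on |1>.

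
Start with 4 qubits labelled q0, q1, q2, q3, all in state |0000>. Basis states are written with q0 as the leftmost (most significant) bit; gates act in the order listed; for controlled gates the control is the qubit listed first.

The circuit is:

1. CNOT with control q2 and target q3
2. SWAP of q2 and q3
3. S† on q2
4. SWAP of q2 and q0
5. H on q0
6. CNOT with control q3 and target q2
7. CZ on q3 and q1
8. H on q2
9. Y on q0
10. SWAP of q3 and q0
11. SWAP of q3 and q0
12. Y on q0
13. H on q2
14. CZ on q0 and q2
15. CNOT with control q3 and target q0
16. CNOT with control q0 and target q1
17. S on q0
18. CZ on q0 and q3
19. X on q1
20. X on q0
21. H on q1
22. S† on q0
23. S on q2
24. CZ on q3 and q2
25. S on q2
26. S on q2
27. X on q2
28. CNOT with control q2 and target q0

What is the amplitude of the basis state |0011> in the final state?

The final state's coefficient on |0011> equals 0. Key observation: gates 8-13 undo each other exactly, leaving only the rest of the circuit to track.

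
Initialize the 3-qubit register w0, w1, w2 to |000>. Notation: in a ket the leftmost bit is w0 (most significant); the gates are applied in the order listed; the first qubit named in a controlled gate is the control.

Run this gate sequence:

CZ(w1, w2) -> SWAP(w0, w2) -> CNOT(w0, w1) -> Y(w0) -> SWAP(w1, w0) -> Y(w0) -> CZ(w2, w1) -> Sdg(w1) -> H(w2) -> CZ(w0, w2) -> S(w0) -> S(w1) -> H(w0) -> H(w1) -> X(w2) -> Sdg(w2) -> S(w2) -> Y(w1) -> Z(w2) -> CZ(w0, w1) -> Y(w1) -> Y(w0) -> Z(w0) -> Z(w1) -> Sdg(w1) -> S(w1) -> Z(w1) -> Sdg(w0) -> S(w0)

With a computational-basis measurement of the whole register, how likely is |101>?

A full measurement returns |101> with probability 1/8.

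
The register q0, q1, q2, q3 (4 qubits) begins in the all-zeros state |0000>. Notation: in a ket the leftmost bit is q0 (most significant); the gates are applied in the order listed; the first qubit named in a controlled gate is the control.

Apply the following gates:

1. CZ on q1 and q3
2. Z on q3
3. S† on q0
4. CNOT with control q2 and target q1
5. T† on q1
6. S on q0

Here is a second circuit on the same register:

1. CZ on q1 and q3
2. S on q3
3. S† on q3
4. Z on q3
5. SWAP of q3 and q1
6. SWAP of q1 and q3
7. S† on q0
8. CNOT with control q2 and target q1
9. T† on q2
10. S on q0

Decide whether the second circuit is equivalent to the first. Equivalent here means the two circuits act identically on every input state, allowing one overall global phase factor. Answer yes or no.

No — the two circuits implement different unitaries, even allowing a global phase.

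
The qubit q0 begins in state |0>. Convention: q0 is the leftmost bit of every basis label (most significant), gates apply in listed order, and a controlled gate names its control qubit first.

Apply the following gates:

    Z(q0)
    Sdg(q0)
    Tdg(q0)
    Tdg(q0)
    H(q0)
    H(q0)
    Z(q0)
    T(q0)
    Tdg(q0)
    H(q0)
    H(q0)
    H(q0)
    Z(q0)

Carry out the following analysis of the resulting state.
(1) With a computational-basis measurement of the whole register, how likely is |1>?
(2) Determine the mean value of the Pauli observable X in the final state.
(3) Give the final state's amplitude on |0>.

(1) The probability of measuring |1> is 1/2.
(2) The expectation value of X is -1.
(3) The amplitude on |0> is sqrt(2)/2.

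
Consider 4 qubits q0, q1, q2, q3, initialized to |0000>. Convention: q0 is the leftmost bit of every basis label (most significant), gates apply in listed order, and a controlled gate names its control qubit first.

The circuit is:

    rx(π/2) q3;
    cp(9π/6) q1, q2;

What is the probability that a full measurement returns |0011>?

A full measurement returns |0011> with probability 0.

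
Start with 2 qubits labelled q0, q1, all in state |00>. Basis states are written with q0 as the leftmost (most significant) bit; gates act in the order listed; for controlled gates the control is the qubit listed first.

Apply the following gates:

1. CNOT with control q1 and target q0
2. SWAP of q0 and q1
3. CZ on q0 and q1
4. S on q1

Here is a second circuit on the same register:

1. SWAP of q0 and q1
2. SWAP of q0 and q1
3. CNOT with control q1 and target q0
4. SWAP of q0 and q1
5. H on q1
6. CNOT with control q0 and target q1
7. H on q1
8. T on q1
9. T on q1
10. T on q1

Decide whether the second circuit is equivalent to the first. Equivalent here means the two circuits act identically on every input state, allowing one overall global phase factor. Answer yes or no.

No — the two circuits implement different unitaries, even allowing a global phase.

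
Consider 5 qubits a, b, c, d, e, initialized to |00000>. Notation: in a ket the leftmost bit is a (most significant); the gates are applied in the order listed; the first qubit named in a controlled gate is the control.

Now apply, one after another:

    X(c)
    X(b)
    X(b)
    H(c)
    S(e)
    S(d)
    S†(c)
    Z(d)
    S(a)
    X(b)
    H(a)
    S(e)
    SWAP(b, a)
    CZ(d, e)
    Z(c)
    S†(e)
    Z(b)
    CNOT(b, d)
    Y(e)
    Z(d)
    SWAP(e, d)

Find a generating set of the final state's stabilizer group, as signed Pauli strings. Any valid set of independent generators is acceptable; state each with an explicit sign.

The final state is stabilized by the group generated by +IXIIX, -IIYII, -ZIIII, +IZIIZ, -IIIZI; other independent generating sets are equally valid.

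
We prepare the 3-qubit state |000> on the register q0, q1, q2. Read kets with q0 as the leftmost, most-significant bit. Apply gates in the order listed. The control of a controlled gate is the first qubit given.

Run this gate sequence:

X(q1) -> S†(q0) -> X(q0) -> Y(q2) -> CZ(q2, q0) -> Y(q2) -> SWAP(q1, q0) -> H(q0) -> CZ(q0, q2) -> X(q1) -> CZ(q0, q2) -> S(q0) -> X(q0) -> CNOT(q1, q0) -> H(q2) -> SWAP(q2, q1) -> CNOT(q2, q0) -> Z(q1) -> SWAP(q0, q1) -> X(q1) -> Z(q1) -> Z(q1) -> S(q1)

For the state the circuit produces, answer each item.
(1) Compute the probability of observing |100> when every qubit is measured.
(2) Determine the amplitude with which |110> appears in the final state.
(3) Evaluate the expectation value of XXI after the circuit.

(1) Outcome |100> occurs with probability 1/4.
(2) The final state's coefficient on |110> equals 1/2.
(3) The observable XXI averages to -1.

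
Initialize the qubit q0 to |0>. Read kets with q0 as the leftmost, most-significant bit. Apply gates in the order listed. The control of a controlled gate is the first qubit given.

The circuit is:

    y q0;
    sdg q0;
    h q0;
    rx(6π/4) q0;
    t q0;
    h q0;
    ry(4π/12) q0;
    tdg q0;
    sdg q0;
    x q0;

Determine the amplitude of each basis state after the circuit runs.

The final amplitudes are (-sqrt(6) - sqrt(2) - sqrt(6)*I - (-sqrt(2) + sqrt(6) - sqrt(2)*I + sqrt(6)*I)*exp(I*pi/4) - sqrt(2)*I)*exp(3*I*pi/4)/8 on |0>, -sqrt(6)*exp(3*I*pi/4)/8 + sqrt(2)*(1 - I)/8 - sqrt(2)*exp(3*I*pi/4)/8 + sqrt(2)*exp(I*pi/4)/8 + sqrt(6)*exp(I*pi/4)/8 + sqrt(6)*(-1 + I)/8 on |1>.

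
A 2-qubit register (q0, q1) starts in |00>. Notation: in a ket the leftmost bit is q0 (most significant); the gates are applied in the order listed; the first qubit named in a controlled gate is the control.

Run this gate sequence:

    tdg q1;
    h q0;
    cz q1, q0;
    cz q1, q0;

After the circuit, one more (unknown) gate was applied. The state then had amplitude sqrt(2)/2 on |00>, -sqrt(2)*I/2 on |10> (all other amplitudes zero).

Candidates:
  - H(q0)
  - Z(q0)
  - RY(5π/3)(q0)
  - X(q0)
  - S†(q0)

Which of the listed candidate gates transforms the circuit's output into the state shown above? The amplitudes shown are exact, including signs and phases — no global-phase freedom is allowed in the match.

It was S†(q0) that produced the state shown.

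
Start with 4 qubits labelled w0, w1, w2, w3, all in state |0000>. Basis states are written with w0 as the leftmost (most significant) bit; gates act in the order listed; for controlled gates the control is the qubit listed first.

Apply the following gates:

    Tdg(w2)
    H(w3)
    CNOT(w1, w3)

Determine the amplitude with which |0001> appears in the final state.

The amplitude on |0001> is sqrt(2)/2.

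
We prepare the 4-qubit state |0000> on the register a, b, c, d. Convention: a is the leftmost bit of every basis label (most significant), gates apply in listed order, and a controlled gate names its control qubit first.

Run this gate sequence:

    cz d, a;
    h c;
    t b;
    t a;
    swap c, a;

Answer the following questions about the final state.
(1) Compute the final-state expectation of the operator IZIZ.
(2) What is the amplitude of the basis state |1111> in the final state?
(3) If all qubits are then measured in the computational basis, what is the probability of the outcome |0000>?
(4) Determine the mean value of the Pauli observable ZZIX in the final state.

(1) In the final state, IZIZ has expectation 1.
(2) |1111> carries amplitude 0 in the final state.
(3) Outcome |0000> occurs with probability 1/2.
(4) The observable ZZIX averages to 0.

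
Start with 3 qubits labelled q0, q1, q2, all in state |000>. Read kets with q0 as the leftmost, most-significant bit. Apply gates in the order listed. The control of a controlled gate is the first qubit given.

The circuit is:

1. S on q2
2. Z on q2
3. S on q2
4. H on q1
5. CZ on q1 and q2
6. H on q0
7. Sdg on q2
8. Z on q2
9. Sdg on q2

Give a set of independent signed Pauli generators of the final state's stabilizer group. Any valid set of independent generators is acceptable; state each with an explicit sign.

The stabilizer group can be generated by +XII, +IXI, +IIZ, among other valid generating sets.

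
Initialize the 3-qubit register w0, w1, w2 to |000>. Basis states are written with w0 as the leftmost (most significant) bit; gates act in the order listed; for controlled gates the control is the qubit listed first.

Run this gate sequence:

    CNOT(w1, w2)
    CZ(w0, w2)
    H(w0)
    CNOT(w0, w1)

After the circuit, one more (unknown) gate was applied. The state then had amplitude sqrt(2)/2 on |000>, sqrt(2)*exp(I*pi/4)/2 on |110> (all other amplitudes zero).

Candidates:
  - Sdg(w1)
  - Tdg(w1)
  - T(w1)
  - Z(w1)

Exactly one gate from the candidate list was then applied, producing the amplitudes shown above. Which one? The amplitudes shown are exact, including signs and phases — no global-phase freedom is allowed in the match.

The unique candidate consistent with the amplitudes is T(w1).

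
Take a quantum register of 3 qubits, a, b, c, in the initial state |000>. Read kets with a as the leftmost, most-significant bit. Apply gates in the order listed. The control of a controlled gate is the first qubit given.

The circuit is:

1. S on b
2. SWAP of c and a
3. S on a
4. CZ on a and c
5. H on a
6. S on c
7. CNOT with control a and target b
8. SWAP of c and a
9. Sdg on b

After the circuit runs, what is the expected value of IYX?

The observable IYX averages to -1.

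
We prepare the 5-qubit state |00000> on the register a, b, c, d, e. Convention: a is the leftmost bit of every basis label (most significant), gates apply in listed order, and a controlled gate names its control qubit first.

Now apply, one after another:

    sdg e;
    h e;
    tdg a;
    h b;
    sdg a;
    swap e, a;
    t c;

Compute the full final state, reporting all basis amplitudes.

After the circuit, the state carries amplitude 1/2 on |00000>, 1/2 on |01000>, 1/2 on |10000>, 1/2 on |11000>, and 0 on every other basis state.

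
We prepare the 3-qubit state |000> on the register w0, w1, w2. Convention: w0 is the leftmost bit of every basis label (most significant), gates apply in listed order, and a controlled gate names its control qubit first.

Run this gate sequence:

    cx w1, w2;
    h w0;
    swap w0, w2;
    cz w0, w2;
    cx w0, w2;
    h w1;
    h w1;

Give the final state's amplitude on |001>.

The final state's coefficient on |001> equals sqrt(2)/2.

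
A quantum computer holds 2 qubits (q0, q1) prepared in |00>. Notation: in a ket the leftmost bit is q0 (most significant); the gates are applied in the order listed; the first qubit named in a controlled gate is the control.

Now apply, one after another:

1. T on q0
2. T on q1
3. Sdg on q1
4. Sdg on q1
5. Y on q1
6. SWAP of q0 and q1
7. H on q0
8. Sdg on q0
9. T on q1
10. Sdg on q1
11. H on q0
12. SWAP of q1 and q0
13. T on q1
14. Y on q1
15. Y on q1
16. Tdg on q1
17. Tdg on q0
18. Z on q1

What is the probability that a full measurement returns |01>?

Outcome |01> occurs with probability 1/2. Key observation: gates 13-16 undo each other exactly, leaving only the rest of the circuit to track.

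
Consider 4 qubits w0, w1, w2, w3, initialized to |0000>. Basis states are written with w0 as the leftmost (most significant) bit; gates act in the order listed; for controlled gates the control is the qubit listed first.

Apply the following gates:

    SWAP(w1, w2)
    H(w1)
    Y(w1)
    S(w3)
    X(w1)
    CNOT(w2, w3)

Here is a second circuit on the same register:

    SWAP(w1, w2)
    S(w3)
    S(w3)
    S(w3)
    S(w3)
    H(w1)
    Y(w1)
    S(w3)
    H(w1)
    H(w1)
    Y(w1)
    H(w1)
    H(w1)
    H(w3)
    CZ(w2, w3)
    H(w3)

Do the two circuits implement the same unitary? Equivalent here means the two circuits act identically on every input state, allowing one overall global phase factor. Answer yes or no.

No — the two circuits implement different unitaries, even allowing a global phase.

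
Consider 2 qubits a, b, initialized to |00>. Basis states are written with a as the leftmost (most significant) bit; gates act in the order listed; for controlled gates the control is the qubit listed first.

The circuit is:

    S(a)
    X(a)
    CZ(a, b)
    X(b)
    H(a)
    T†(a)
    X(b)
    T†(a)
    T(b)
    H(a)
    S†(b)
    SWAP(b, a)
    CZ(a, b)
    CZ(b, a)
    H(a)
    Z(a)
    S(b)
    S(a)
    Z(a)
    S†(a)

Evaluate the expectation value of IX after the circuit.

In the final state, IX has expectation 1.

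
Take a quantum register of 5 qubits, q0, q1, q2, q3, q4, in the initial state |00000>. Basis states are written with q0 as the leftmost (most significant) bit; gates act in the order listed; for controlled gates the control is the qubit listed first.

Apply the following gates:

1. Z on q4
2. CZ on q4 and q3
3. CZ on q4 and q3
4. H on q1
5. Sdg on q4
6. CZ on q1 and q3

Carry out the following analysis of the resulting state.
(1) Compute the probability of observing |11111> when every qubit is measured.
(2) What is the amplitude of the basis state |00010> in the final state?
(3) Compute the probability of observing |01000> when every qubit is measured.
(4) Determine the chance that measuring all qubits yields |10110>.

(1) Outcome |11111> occurs with probability 0. Key observation: the block from step 2 through step 3 cancels to the identity and can be dropped.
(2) The final state's coefficient on |00010> equals 0.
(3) Outcome |01000> occurs with probability 1/2.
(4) A full measurement returns |10110> with probability 0.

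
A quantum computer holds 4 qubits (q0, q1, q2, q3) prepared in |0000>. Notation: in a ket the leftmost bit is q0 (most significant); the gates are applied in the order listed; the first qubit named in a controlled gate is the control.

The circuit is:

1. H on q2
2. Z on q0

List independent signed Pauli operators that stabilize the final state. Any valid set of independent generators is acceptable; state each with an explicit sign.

The final state is stabilized by the group generated by +IIXI, +ZIII, +IZII, +IIIZ; other independent generating sets are equally valid.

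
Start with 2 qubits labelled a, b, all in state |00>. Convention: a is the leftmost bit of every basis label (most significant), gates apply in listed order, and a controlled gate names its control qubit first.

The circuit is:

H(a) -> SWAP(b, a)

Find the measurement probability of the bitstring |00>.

Outcome |00> occurs with probability 1/2.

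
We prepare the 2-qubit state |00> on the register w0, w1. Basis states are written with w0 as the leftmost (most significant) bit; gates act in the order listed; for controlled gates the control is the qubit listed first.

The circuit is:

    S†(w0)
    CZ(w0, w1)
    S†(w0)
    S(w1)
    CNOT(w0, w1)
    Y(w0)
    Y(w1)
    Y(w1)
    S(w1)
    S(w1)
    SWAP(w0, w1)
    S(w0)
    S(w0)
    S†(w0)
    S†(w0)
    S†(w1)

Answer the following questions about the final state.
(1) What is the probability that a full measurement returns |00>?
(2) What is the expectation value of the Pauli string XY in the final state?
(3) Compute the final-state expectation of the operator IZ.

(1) Outcome |00> occurs with probability 0. Key observation: the block from step 12 through step 15 cancels to the identity and can be dropped.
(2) The observable XY averages to 0.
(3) In the final state, IZ has expectation -1.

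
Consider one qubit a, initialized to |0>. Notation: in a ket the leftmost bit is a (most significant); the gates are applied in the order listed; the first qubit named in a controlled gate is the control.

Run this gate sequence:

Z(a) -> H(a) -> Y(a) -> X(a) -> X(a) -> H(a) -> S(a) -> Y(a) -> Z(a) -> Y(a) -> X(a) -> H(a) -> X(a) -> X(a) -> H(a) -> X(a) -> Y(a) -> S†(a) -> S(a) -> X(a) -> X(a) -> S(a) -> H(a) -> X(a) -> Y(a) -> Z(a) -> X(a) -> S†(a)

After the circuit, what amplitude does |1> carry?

The final state's coefficient on |1> equals sqrt(2)*I/2. Key observation: the block from step 10 through step 17 cancels to the identity and can be dropped.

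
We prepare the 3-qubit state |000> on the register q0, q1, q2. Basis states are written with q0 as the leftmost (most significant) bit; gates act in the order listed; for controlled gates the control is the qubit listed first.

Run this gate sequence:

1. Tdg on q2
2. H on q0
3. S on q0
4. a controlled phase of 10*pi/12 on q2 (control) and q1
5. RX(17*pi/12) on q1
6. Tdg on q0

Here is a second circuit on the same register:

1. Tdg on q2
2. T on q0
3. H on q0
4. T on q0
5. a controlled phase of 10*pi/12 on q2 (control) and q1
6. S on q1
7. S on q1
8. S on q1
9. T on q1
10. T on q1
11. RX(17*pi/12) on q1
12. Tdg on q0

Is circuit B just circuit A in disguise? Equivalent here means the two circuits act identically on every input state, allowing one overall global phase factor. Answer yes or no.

No: there is an input state on which the two circuits produce genuinely different outputs (not merely differing by a phase).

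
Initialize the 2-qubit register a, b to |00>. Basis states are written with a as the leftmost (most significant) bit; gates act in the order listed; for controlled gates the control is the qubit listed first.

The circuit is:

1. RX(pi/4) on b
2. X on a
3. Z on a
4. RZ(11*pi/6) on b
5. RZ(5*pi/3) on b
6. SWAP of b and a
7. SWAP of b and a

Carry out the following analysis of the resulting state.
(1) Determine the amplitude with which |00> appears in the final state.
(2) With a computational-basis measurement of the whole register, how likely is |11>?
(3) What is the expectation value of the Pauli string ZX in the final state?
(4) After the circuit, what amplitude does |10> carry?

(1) The amplitude on |00> is 0. Key observation: gates 6-7 undo each other exactly, leaving only the rest of the circuit to track.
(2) The probability of measuring |11> is 1/2 - sqrt(2)/4.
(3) In the final state, ZX has expectation sqrt(2)/2.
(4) |10> carries amplitude -sqrt(sqrt(2) + 2)*exp(I*pi/4)/2 in the final state.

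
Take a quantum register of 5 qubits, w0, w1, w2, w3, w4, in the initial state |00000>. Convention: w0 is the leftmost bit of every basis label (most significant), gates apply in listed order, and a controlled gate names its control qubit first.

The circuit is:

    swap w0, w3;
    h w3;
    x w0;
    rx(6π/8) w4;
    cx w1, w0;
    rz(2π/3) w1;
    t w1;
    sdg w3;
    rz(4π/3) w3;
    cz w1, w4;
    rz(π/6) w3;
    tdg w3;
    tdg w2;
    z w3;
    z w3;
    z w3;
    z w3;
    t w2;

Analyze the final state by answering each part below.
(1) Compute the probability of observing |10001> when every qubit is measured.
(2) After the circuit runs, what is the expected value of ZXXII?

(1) Outcome |10001> occurs with probability sqrt(2)/8 + 1/4. Key observation: the block from step 13 through step 18 cancels to the identity and can be dropped.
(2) In the final state, ZXXII has expectation 0.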